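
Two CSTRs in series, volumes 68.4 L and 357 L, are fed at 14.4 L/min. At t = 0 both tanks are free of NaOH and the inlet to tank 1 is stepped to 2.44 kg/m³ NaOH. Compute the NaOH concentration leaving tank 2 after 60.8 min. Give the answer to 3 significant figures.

Time constants: τᵢ = Vᵢ/Q for each well-mixed tank.
τ₁ = 68.4/14.4 = 4.7500 min; τ₂ = 357/14.4 = 24.792 min.
Tank 1: C₁ = C_in(1 − e^(−t/τ₁)). Tank 2 (τ₁ ≠ τ₂): C₂ = C_in[1 − (τ₁ e^(−t/τ₁) − τ₂ e^(−t/τ₂))/(τ₁ − τ₂)].
At t = 60.8: e^(−t/τ₁) = 2.7608e-06, e^(−t/τ₂) = 0.086084.
C₂ = 2.44·[1 − (4.7500·2.7608e-06 − 24.792·0.086084)/(-20.042)] = 2.44·0.89351 = 2.1802 kg/m³.

2.18 kg/m³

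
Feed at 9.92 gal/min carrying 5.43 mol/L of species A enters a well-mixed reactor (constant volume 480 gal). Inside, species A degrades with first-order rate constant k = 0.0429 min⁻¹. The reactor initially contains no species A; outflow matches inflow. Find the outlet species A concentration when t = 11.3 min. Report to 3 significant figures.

Species balance: V dC/dt = Q C_in − Q C − k V C.
dC/dt = (Q/V) C_in − (Q/V + k) C; effective rate a = Q/V + k = 0.020667 + 0.0429 = 0.063567 min⁻¹.
C_ss = Q C_in/(Q + kV) = 1.7654 mol/L; C(t) = C_ss + (C₀ − C_ss) e^(−a t).
C(11.3) = 1.7654 + (-1.7654)·e^(−0.063567·11.3) = 1.7654 + (-1.7654)·0.48758 = 0.90462 mol/L.

0.905 mol/L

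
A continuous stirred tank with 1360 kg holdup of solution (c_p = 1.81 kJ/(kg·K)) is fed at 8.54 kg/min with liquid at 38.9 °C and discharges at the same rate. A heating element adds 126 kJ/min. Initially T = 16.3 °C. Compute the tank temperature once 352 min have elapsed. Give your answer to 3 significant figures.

First-law balance (no shaft work): M c_p dT/dt = ṁ c_p (T_in − T) + 126.
Rearrange: dT/dt = (T_ss − T)/τ with τ = M/ṁ = 159.25 min and T_ss = T_in + Q̇/(ṁ c_p) = 47.051 °C.
Integrating: T(t) = T_ss + (T₀ − T_ss) e^(−t/τ).
T(352) = 47.051 + (-30.751)·e^(−352/159.25) = 47.051 + (-30.751)·0.10966 = 43.679 °C.

43.7 °C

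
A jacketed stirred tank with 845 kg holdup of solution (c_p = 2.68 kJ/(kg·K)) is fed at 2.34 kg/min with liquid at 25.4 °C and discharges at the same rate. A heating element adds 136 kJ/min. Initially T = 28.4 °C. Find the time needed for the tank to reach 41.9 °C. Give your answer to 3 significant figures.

463 min

M c_p dT/dt = ṁ c_p (T_in − T) + Q̇.
τ = M/ṁ = 361.11 min; T_ss = T_in + Q̇/(ṁ c_p) = 47.086 °C.
T(t) = T_ss + (T₀ − T_ss) e^(−t/τ). Set T = 41.9:
e^(−t/τ) = (41.9 − 47.086)/(28.4 − 47.086) = 0.27755
t = −361.11 · ln(0.27755) = 462.85 min.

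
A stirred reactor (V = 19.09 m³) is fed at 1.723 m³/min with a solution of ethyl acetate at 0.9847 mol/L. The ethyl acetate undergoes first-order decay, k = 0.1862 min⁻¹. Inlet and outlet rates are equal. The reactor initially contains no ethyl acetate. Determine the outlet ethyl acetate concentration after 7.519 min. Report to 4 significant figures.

0.2813 mol/L

V dC/dt = Q(C_in − C) − k V C.
dC/dt = (Q/V) C_in − (Q/V + k) C; effective rate a = Q/V + k = 0.0902567 + 0.1862 = 0.276457 min⁻¹.
C_ss = Q C_in/(Q + kV) = 0.321482 mol/L; C(t) = C_ss + (C₀ − C_ss) e^(−a t).
C(7.519) = 0.321482 + (-0.321482)·e^(−0.276457·7.519) = 0.321482 + (-0.321482)·0.125096 = 0.281266 mol/L.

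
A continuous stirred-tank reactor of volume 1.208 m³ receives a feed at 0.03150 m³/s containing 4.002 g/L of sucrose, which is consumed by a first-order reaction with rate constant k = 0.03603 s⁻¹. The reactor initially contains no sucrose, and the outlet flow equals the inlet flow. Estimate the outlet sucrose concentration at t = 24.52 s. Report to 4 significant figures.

Accumulation = in − out − consumed: V dC/dt = Q C_in − Q C − k V C.
dC/dt = (Q/V) C_in − (Q/V + k) C; effective rate a = Q/V + k = 0.0260762 + 0.03603 = 0.0621062 s⁻¹.
C_ss = Q C_in/(Q + kV) = 1.68030 g/L; C(t) = C_ss + (C₀ − C_ss) e^(−a t).
C(24.52) = 1.68030 + (-1.68030)·e^(−0.0621062·24.52) = 1.68030 + (-1.68030)·0.218091 = 1.31384 g/L.

1.314 g/L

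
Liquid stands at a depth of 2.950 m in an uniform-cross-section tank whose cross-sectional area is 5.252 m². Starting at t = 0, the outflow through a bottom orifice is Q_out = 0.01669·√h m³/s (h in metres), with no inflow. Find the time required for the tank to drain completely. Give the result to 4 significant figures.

With no inflow, A dh/dt = −0.01669 √h.
∫ h^(−1/2) dh = −(0.01669/A) ∫ dt, giving 2√h = 2√h₀ − (0.01669/A) t.
Set h = 0: 2√h₀ = (0.01669/A) t_empty ⇒ t_empty = 2A√h₀/0.01669.
t_empty = 2·5.252·√2.950/0.01669 = 10.5040·1.71756/0.01669 = 1080.96 s.

1081 s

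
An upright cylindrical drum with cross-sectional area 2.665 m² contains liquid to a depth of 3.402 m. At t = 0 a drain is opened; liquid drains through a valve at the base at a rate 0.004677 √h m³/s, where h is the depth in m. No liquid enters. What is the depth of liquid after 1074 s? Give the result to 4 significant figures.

With no inflow, A dh/dt = −0.004677 √h.
Separate and integrate: 2(√h − √h₀) = −(0.004677/A) t.
√h = √3.402 − 0.004677·1074/(2·2.665) = 1.84445 − 0.942420 = 0.902031.
h = 0.902031² = 0.813660 m.

0.8137 m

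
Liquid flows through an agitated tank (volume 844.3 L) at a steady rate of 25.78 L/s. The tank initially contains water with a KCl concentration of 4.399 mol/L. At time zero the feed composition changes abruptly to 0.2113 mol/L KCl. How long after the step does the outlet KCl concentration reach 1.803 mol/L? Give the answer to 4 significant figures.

Unsteady species balance (constant V, well mixed): V dC/dt = Q(C_in − C), so τ = V/Q = 32.7502 s.
C(t) = C_in + (C₀ − C_in) e^(−t/τ). Set C = 1.803 and solve for t:
e^(−t/τ) = (C − C_in)/(C₀ − C_in) = (1.803 − 0.2113)/(4.399 − 0.2113) = 0.380089
t = −τ ln(…) = 32.7502 × 0.967349 = 31.6809 s.

31.68 s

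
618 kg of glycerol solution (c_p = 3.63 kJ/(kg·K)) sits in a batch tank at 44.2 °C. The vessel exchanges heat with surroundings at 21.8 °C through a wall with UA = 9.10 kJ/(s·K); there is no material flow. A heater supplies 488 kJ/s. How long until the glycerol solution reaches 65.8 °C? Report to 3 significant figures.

Lumped-capacitance energy balance: M c_p dT/dt = UA(T_amb − T) + Q̇.
τ = M c_p/UA = 246.52 s; T_ss = T_amb + Q̇/UA = 21.8 + 488/9.10 = 75.426 °C.
T(t) = T_ss + (T₀ − T_ss)e^(−t/τ); set T = 65.8:
t = −τ ln[(T − T_ss)/(T₀ − T_ss)] = −246.52 · ln(0.30828) = 290.10 s.

290 s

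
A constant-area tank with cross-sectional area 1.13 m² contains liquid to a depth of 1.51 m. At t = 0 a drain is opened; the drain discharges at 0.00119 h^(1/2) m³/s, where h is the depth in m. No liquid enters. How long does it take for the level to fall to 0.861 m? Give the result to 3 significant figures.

571 s

With no inflow, A dh/dt = −0.00119 √h.
∫ h^(−1/2) dh = −(0.00119/A) ∫ dt, giving 2√h = 2√h₀ − (0.00119/A) t.
t = 2A(√h₀ − √h)/0.00119 = 2·1.13·(√1.51 − √0.861)/0.00119
  = 2.2600 × (1.2288 − 0.92790) / 0.00119 = 571.49 s.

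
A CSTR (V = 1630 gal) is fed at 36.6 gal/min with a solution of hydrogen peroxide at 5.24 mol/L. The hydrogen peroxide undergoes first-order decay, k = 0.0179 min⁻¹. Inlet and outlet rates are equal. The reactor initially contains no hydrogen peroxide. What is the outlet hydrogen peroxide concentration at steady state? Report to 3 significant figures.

Species balance: V dC/dt = Q C_in − Q C − k V C.
Steady state (dC/dt = 0): C_ss = Q C_in/(Q + kV) = C_in/(1 + kV/Q).
C_ss = 36.6·5.24/(36.6 + 0.0179·1630) = 191.78/65.777 = 2.9157 mol/L.

2.92 mol/L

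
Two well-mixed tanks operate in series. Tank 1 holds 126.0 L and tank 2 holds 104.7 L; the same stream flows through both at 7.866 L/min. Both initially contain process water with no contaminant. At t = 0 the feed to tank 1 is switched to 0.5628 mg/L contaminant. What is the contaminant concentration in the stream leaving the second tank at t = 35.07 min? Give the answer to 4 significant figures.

Time constants: τᵢ = Vᵢ/Q for each well-mixed tank.
τ₁ = 126.0/7.866 = 16.0183 min; τ₂ = 104.7/7.866 = 13.3105 min.
Solving the cascade with C₁(0)=C₂(0)=0 gives C₂(t) = C_in[1 − (τ₁ e^(−t/τ₁) − τ₂ e^(−t/τ₂))/(τ₁ − τ₂)].
At t = 35.07: e^(−t/τ₁) = 0.111987, e^(−t/τ₂) = 0.0717353.
C₂ = 0.5628·[1 − (16.0183·0.111987 − 13.3105·0.0717353)/(2.70786)] = 0.5628·0.690155 = 0.388419 mg/L.

0.3884 mg/L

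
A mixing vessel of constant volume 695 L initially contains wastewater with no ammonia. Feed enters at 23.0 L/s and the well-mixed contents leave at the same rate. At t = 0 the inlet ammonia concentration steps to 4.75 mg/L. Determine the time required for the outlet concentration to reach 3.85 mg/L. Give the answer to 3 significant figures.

50.3 s

Species balance: V dC/dt = Q(C_in − C) ⇒ τ = V/Q = 30.217 s.
C(t) = C_in + (C₀ − C_in) e^(−t/τ). Set C = 3.85 and solve for t:
e^(−t/τ) = (C − C_in)/(C₀ − C_in) = (3.85 − 4.75)/(0 − 4.75) = 0.18947
t = −τ ln(…) = 30.217 × 1.6635 = 50.267 s.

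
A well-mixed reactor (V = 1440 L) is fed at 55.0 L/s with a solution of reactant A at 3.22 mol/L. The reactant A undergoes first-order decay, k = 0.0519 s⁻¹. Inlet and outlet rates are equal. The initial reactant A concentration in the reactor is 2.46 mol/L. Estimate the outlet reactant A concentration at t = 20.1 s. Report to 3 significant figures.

1.54 mol/L

Species balance: V dC/dt = Q C_in − Q C − k V C.
dC/dt = (Q/V) C_in − (Q/V + k) C; effective rate a = Q/V + k = 0.038194 + 0.0519 = 0.090094 s⁻¹.
C_ss = Q C_in/(Q + kV) = 1.3651 mol/L; C(t) = C_ss + (C₀ − C_ss) e^(−a t).
C(20.1) = 1.3651 + (1.0949)·e^(−0.090094·20.1) = 1.3651 + (1.0949)·0.16351 = 1.5441 mol/L.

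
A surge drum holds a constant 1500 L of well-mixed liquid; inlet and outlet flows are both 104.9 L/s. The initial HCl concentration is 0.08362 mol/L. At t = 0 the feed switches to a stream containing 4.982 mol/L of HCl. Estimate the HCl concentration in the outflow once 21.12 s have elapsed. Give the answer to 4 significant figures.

3.864 mol/L

Unsteady species balance (constant V, well mixed): V dC/dt = Q(C_in − C).
So dC/dt = (C_in − C)/τ with τ = V/Q = 1500/104.9 = 14.2993 s.
C approaches C_in exponentially: C(t) = C_in + (C₀ − C_in) e^(−t/τ).
C(21.12) = 4.982 + (0.08362 − 4.982)·e^(−21.12/14.2993) = 4.982 + (-4.89838)·0.228323 = 3.86358 mol/L.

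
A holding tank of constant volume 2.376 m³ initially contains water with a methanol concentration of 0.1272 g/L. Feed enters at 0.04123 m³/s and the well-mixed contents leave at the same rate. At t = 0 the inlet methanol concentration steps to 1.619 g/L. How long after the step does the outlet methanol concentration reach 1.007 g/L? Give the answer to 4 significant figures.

51.35 s

Unsteady species balance (constant V, well mixed): V dC/dt = Q(C_in − C), so τ = V/Q = 57.6279 s.
C(t) = C_in + (C₀ − C_in) e^(−t/τ). Set C = 1.007 and solve for t:
e^(−t/τ) = (C − C_in)/(C₀ − C_in) = (1.007 − 1.619)/(0.1272 − 1.619) = 0.410243
t = −τ ln(…) = 57.6279 × 0.891006 = 51.3469 s.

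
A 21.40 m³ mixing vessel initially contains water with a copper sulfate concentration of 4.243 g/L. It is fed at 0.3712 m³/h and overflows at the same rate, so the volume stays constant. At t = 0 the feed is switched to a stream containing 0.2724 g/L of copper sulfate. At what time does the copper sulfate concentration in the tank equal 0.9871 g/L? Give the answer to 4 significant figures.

Species balance: V dC/dt = Q(C_in − C) ⇒ τ = V/Q = 57.6509 h.
C(t) = C_in + (C₀ − C_in) e^(−t/τ). Set C = 0.9871 and solve for t:
e^(−t/τ) = (C − C_in)/(C₀ − C_in) = (0.9871 − 0.2724)/(4.243 − 0.2724) = 0.179998
t = −τ ln(…) = 57.6509 × 1.71481 = 98.8603 h.

98.86 h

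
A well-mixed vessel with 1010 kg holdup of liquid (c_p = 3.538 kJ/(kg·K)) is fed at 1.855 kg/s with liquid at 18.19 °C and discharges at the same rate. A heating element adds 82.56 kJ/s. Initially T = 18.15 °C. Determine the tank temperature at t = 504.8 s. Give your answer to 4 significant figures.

25.78 °C

M c_p dT/dt = ṁ c_p (T_in − T) + Q̇.
Rearrange: dT/dt = (T_ss − T)/τ with τ = M/ṁ = 544.474 s and T_ss = T_in + Q̇/(ṁ c_p) = 30.7696 °C.
Integrating: T(t) = T_ss + (T₀ − T_ss) e^(−t/τ).
T(504.8) = 30.7696 + (-12.6196)·e^(−504.8/544.474) = 30.7696 + (-12.6196)·0.395687 = 25.7762 °C.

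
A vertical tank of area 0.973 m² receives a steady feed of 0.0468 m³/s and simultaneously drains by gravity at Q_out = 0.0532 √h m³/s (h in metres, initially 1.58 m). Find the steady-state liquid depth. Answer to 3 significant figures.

0.774 m

A dh/dt = Q_in − 0.0532 √h. Steady state requires inflow = outflow:
Q_in = 0.0532 √h_ss ⇒ √h_ss = 0.0468/0.0532 = 0.87970.
h_ss = 0.87970² = 0.77387 m. (Since h₀ = 1.58 m > h_ss, the level will fall toward this value.)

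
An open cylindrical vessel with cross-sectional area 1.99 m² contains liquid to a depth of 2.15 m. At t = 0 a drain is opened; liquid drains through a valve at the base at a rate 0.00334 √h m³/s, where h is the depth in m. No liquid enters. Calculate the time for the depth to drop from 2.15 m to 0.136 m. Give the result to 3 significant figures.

1310 s

Mass balance (ρ constant): A dh/dt = −0.00334 √h.
Separate and integrate: 2(√h − √h₀) = −(0.00334/A) t.
t = 2A(√h₀ − √h)/0.00334 = 2·1.99·(√2.15 − √0.136)/0.00334
  = 3.9800 × (1.4663 − 0.36878) / 0.00334 = 1307.8 s.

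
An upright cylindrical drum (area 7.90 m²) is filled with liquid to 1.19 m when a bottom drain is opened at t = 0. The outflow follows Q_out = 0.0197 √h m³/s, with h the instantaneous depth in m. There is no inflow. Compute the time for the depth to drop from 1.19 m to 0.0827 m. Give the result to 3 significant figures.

Mass balance (ρ constant): A dh/dt = −0.0197 √h.
This is separable: 2 d(√h)/dt = −0.0197/A, so √h = √h₀ − (0.0197/(2A)) t.
t = 2A(√h₀ − √h)/0.0197 = 2·7.90·(√1.19 − √0.0827)/0.0197
  = 15.800 × (1.0909 − 0.28758) / 0.0197 = 644.27 s.

644 s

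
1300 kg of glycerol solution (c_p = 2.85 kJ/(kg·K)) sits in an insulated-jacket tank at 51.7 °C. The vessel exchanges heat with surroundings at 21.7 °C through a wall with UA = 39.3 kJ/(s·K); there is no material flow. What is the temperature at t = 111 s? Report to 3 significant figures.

30.9 °C

Lumped-capacitance energy balance: M c_p dT/dt = UA(T_amb − T).
dT/dt = (T_ss − T)/τ with T_ss = T_amb = 21.700 °C, τ = M c_p/UA = 1300·2.85/39.3 = 94.275 s.
This is linear first-order; T(t) = T_ss + (T₀ − T_ss) e^(−t/τ).
T(111) = 21.700 + (30.000)·0.30808 = 30.942 °C.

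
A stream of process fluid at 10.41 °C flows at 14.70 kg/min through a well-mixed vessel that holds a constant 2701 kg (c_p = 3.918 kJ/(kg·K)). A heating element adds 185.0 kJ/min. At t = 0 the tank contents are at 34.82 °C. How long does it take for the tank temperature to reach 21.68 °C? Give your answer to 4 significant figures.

177.7 min

First-law balance (no shaft work): M c_p dT/dt = ṁ c_p (T_in − T) + 185.0.
τ = M/ṁ = 183.741 min; T_ss = T_in + Q̇/(ṁ c_p) = 13.6221 °C.
T(t) = T_ss + (T₀ − T_ss) e^(−t/τ). Set T = 21.68:
e^(−t/τ) = (21.68 − 13.6221)/(34.82 − 13.6221) = 0.380127
t = −183.741 · ln(0.380127) = 177.724 min.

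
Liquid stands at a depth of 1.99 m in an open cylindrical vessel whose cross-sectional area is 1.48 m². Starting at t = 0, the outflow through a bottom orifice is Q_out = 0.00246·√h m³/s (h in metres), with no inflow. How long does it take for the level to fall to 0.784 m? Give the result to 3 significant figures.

Unsteady balance on liquid volume: A dh/dt = −0.00246 √h.
Separate and integrate: 2(√h − √h₀) = −(0.00246/A) t.
t = 2A(√h₀ − √h)/0.00246 = 2·1.48·(√1.99 − √0.784)/0.00246
  = 2.9600 × (1.4107 − 0.88544) / 0.00246 = 631.99 s.

632 s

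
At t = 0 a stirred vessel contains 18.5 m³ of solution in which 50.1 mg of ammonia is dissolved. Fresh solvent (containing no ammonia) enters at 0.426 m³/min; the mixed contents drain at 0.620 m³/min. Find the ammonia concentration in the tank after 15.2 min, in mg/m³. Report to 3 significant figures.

1.85 mg/m³

Let m(t) be the amount of ammonia. Volume: V(t) = V₀ + (Q_in − Q_out) t = 18.5 − 0.19400 t; V(15.2) = 15.551 m³.
Species balance (pure solvent in): dm/dt = −Q_out · m/V(t).
dm/m = −Q_out dt/(V₀ − 0.19400 t); integrating gives ln(m/m₀) = −(Q_out/(Q_in−Q_out)) ln(V/V₀).
m = m₀ (V₀/V)^(Q_out/(Q_in−Q_out)) = 50.1 × (18.5/15.551)^(-3.1959) = 28.764 mg.
C = m/V = 28.764/15.551 = 1.8496 mg/m³.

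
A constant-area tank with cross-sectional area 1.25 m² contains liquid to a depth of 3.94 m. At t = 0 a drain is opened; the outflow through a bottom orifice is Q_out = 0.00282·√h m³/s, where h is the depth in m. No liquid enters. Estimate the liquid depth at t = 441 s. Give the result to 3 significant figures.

2.21 m

Unsteady balance on liquid volume: A dh/dt = −0.00282 √h.
∫ h^(−1/2) dh = −(0.00282/A) ∫ dt, giving 2√h = 2√h₀ − (0.00282/A) t.
√h = √3.94 − 0.00282·441/(2·1.25) = 1.9849 − 0.49745 = 1.4875.
h = 1.4875² = 2.2126 m.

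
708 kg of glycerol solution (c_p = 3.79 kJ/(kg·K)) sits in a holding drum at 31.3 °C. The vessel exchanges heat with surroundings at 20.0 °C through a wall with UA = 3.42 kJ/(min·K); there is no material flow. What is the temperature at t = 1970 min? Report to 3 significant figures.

20.9 °C

First-law balance (no shaft work): M c_p dT/dt = −UA(T − T_amb).
dT/dt = (T_ss − T)/τ with T_ss = T_amb = 20.000 °C, τ = M c_p/UA = 708·3.79/3.42 = 784.60 min.
Solution: T(t) = T_ss + (T₀ − T_ss) e^(−t/τ).
T(1970) = 20.000 + (11.300)·0.081200 = 20.918 °C.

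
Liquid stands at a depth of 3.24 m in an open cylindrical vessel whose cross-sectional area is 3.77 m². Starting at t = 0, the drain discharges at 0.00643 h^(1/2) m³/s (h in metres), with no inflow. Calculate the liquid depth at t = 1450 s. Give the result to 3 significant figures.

0.317 m

Unsteady balance on liquid volume: A dh/dt = −0.00643 √h.
This is separable: 2 d(√h)/dt = −0.00643/A, so √h = √h₀ − (0.00643/(2A)) t.
√h = √3.24 − 0.00643·1450/(2·3.77) = 1.8000 − 1.2365 = 0.56346.
h = 0.56346² = 0.31749 m.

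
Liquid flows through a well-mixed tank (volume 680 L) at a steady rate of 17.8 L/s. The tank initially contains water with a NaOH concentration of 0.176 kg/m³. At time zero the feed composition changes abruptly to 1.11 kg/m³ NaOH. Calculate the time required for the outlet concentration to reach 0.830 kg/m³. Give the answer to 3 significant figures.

46.0 s

Mass balance on the solute (V constant): V dC/dt = Q(C_in − C), so τ = V/Q = 38.202 s.
C(t) = C_in + (C₀ − C_in) e^(−t/τ). Set C = 0.830 and solve for t:
e^(−t/τ) = (C − C_in)/(C₀ − C_in) = (0.830 − 1.11)/(0.176 − 1.11) = 0.29979
t = −τ ln(…) = 38.202 × 1.2047 = 46.022 s.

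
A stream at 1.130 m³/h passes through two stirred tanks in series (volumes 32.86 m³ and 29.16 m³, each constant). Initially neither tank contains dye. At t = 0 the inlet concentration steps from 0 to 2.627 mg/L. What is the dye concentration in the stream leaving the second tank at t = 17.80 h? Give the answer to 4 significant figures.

0.3638 mg/L

Species balance on tank i: dCᵢ/dt = (Cᵢ₋₁ − Cᵢ)/τᵢ with τᵢ = Vᵢ/Q.
τ₁ = 32.86/1.130 = 29.0796 h; τ₂ = 29.16/1.130 = 25.8053 h.
Tank 1: C₁ = C_in(1 − e^(−t/τ₁)). Tank 2 (τ₁ ≠ τ₂): C₂ = C_in[1 − (τ₁ e^(−t/τ₁) − τ₂ e^(−t/τ₂))/(τ₁ − τ₂)].
At t = 17.80: e^(−t/τ₁) = 0.542205, e^(−t/τ₂) = 0.501686.
C₂ = 2.627·[1 − (29.0796·0.542205 − 25.8053·0.501686)/(3.27434)] = 2.627·0.138467 = 0.363753 mg/L.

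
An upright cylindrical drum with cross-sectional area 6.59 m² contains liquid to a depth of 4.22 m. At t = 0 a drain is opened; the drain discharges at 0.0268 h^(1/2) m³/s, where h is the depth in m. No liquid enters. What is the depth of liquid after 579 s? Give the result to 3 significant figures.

0.769 m

With no inflow, A dh/dt = −0.0268 √h.
Separate and integrate: 2(√h − √h₀) = −(0.0268/A) t.
√h = √4.22 − 0.0268·579/(2·6.59) = 2.0543 − 1.1773 = 0.87693.
h = 0.87693² = 0.76901 m.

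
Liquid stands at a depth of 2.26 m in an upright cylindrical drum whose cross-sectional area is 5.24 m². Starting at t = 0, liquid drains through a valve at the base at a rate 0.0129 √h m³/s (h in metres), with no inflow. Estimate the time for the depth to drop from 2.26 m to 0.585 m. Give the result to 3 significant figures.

600 s

Volume balance on the tank: A dh/dt = −0.0129 √h.
∫ h^(−1/2) dh = −(0.0129/A) ∫ dt, giving 2√h = 2√h₀ − (0.0129/A) t.
t = 2A(√h₀ − √h)/0.0129 = 2·5.24·(√2.26 − √0.585)/0.0129
  = 10.480 × (1.5033 − 0.76485) / 0.0129 = 599.94 s.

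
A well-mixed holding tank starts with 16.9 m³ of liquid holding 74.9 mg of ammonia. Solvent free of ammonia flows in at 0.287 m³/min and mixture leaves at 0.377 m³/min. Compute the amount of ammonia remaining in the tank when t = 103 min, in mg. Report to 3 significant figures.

2.68 mg

Total volume: dV/dt = Q_in − Q_out = -0.090000 m³/min, so V(t) = 16.9 − 0.090000 t and V(103) = 7.6300 m³.
No ammonia enters, so dm/dt = −Q_out · (m/V).
dm/m = −Q_out dt/(V₀ − 0.090000 t); integrating gives ln(m/m₀) = −(Q_out/(Q_in−Q_out)) ln(V/V₀).
m = m₀ (V₀/V)^(Q_out/(Q_in−Q_out)) = 74.9 × (16.9/7.6300)^(-4.1889) = 2.6779 mg.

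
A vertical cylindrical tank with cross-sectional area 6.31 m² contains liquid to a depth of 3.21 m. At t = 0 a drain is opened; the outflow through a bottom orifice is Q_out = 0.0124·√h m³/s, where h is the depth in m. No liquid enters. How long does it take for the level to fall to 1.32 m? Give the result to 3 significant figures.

654 s

A dh/dt = −Q_out = −0.0124 √h.
Separate and integrate: 2(√h − √h₀) = −(0.0124/A) t.
t = 2A(√h₀ − √h)/0.0124 = 2·6.31·(√3.21 − √1.32)/0.0124
  = 12.620 × (1.7916 − 1.1489) / 0.0124 = 654.14 s.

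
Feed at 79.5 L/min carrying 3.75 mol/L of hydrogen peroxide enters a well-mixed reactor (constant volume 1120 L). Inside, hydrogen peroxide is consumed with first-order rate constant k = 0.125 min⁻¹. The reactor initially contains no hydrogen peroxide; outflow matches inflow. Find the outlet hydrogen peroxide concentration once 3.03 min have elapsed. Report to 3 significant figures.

0.608 mol/L

V dC/dt = Q(C_in − C) − k V C.
This is linear with rate a = Q/V + k = 0.19598 min⁻¹.
C_ss = Q C_in/(Q + kV) = 1.3582 mol/L; C(t) = C_ss + (C₀ − C_ss) e^(−a t).
C(3.03) = 1.3582 + (-1.3582)·e^(−0.19598·3.03) = 1.3582 + (-1.3582)·0.55221 = 0.60819 mol/L.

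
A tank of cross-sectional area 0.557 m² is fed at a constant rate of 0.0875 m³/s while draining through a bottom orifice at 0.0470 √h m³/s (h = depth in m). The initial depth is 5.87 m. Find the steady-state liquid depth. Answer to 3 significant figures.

3.47 m

A dh/dt = Q_in − 0.0470 √h. Steady state requires inflow = outflow:
Q_in = 0.0470 √h_ss ⇒ √h_ss = 0.0875/0.0470 = 1.8617.
h_ss = 1.8617² = 3.4659 m. (Since h₀ = 5.87 m > h_ss, the level will fall toward this value.)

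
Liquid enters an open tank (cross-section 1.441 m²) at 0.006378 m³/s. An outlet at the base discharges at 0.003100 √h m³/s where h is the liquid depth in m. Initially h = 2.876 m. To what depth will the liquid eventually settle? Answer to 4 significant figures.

4.233 m

Volume balance on the tank: A dh/dt = Q_in − 0.003100 √h. At steady state dh/dt = 0:
Q_in = 0.003100 √h_ss ⇒ √h_ss = 0.006378/0.003100 = 2.05742.
h_ss = 2.05742² = 4.23297 m. (Since h₀ = 2.876 m < h_ss, the level will rise toward this value.)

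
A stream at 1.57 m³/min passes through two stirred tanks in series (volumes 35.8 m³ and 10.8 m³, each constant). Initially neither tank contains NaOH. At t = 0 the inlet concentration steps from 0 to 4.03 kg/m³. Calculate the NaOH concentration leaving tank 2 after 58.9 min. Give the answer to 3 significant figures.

Each tank obeys Vᵢ dCᵢ/dt = Q(Cᵢ₋₁ − Cᵢ), so τᵢ = Vᵢ/Q.
τ₁ = 35.8/1.57 = 22.803 min; τ₂ = 10.8/1.57 = 6.8790 min.
Tank 1: C₁ = C_in(1 − e^(−t/τ₁)). Tank 2 (τ₁ ≠ τ₂): C₂ = C_in[1 − (τ₁ e^(−t/τ₁) − τ₂ e^(−t/τ₂))/(τ₁ − τ₂)].
At t = 58.9: e^(−t/τ₁) = 0.075544, e^(−t/τ₂) = 0.00019118.
C₂ = 4.03·[1 − (22.803·0.075544 − 6.8790·0.00019118)/(15.924)] = 4.03·0.89190 = 3.5944 kg/m³.

3.59 kg/m³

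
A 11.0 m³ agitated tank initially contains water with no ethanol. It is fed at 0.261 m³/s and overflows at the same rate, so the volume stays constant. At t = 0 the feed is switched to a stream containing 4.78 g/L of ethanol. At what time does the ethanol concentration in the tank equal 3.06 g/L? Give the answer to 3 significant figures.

Accumulation = in − out for the solute gives V dC/dt = Q(C_in − C), so τ = V/Q = 42.146 s.
C(t) = C_in + (C₀ − C_in) e^(−t/τ). Set C = 3.06 and solve for t:
e^(−t/τ) = (C − C_in)/(C₀ − C_in) = (3.06 − 4.78)/(0 − 4.78) = 0.35983
t = −τ ln(…) = 42.146 × 1.0221 = 43.078 s.

43.1 s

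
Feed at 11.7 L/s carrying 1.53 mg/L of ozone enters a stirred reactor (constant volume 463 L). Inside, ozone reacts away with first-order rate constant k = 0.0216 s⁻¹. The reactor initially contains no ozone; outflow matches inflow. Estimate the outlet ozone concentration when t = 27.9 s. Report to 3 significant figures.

Species balance: V dC/dt = Q C_in − Q C − k V C.
This is linear with rate a = Q/V + k = 0.046870 s⁻¹.
C_ss = Q C_in/(Q + kV) = 0.82490 mg/L; C(t) = C_ss + (C₀ − C_ss) e^(−a t).
C(27.9) = 0.82490 + (-0.82490)·e^(−0.046870·27.9) = 0.82490 + (-0.82490)·0.27045 = 0.60181 mg/L.

0.602 mg/L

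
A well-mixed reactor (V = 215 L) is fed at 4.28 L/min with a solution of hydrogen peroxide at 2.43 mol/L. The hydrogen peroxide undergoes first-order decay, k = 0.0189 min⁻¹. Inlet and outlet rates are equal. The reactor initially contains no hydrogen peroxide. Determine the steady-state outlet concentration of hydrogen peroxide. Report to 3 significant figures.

V dC/dt = Q(C_in − C) − k V C.
At steady state: 0 = Q C_in − (Q + kV) C_ss, so C_ss = Q C_in/(Q + kV).
C_ss = 4.28·2.43/(4.28 + 0.0189·215) = 10.400/8.3435 = 1.2465 mol/L.

1.25 mol/L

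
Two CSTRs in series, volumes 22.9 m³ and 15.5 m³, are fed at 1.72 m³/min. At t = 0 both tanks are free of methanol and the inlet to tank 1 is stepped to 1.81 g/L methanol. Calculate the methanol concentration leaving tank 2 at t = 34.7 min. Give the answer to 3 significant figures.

1.48 g/L

Species balance on tank i: dCᵢ/dt = (Cᵢ₋₁ − Cᵢ)/τᵢ with τᵢ = Vᵢ/Q.
τ₁ = 22.9/1.72 = 13.314 min; τ₂ = 15.5/1.72 = 9.0116 min.
Tank 1: C₁ = C_in(1 − e^(−t/τ₁)). Tank 2 (τ₁ ≠ τ₂): C₂ = C_in[1 − (τ₁ e^(−t/τ₁) − τ₂ e^(−t/τ₂))/(τ₁ − τ₂)].
At t = 34.7: e^(−t/τ₁) = 0.073808, e^(−t/τ₂) = 0.021267.
C₂ = 1.81·[1 − (13.314·0.073808 − 9.0116·0.021267)/(4.3023)] = 1.81·0.81614 = 1.4772 g/L.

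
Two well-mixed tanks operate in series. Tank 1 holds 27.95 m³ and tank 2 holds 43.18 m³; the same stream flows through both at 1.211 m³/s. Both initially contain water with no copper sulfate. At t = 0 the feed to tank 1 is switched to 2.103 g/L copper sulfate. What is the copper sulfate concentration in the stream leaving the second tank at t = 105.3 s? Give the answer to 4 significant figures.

1.832 g/L

Each tank obeys Vᵢ dCᵢ/dt = Q(Cᵢ₋₁ − Cᵢ), so τᵢ = Vᵢ/Q.
τ₁ = 27.95/1.211 = 23.0801 s; τ₂ = 43.18/1.211 = 35.6565 s.
Solving the cascade with C₁(0)=C₂(0)=0 gives C₂(t) = C_in[1 − (τ₁ e^(−t/τ₁) − τ₂ e^(−t/τ₂))/(τ₁ − τ₂)].
At t = 105.3: e^(−t/τ₁) = 0.0104373, e^(−t/τ₂) = 0.0521735.
C₂ = 2.103·[1 − (23.0801·0.0104373 − 35.6565·0.0521735)/(-12.5764)] = 2.103·0.871232 = 1.83220 g/L.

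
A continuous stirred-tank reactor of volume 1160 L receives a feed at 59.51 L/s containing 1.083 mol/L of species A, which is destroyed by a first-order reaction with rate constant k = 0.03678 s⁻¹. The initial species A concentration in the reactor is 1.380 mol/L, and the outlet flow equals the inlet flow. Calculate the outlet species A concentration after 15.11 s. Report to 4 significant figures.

0.8287 mol/L

Species balance: V dC/dt = Q C_in − Q C − k V C.
dC/dt = (Q/V) C_in − (Q/V + k) C; effective rate a = Q/V + k = 0.0513017 + 0.03678 = 0.0880817 s⁻¹.
C_ss = Q C_in/(Q + kV) = 0.630775 mol/L; C(t) = C_ss + (C₀ − C_ss) e^(−a t).
C(15.11) = 0.630775 + (0.749225)·e^(−0.0880817·15.11) = 0.630775 + (0.749225)·0.264235 = 0.828747 mol/L.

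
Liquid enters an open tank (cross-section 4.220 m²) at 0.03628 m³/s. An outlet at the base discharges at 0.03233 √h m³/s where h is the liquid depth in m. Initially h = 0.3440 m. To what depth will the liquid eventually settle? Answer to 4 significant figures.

Level balance: A dh/dt = 0.03628 − 0.03233 √h. Setting dh/dt = 0:
Q_in = 0.03233 √h_ss ⇒ √h_ss = 0.03628/0.03233 = 1.12218.
h_ss = 1.12218² = 1.25928 m. (Since h₀ = 0.3440 m < h_ss, the level will rise toward this value.)

1.259 m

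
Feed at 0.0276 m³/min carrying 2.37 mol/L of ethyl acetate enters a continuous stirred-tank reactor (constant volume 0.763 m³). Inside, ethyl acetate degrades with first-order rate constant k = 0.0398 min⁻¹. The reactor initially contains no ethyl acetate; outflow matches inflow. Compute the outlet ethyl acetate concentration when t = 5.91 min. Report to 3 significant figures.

0.408 mol/L

Accumulation = in − out − consumed: V dC/dt = Q C_in − Q C − k V C.
This is linear with rate a = Q/V + k = 0.075973 min⁻¹.
C_ss = Q C_in/(Q + kV) = 1.1284 mol/L; C(t) = C_ss + (C₀ − C_ss) e^(−a t).
C(5.91) = 1.1284 + (-1.1284)·e^(−0.075973·5.91) = 1.1284 + (-1.1284)·0.63827 = 0.40819 mol/L.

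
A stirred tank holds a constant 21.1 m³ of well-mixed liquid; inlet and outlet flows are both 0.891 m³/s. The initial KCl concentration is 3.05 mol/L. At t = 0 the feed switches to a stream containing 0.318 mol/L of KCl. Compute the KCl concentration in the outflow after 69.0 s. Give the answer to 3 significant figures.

0.466 mol/L

Transient balance on the dissolved component: V dC/dt = Q(C_in − C).
Rewrite as dC/dt + C/τ = C_in/τ, τ = V/Q = 23.681 s.
C approaches C_in exponentially: C(t) = C_in + (C₀ − C_in) e^(−t/τ).
C(69.0) = 0.318 + (3.05 − 0.318)·e^(−69.0/23.681) = 0.318 + (2.7320)·0.054275 = 0.46628 mol/L.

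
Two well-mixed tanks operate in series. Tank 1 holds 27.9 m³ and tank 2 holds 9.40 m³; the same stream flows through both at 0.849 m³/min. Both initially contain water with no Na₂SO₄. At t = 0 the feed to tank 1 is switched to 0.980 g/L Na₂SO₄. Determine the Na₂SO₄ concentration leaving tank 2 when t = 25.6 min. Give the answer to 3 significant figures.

Time constants: τᵢ = Vᵢ/Q for each well-mixed tank.
τ₁ = 27.9/0.849 = 32.862 min; τ₂ = 9.40/0.849 = 11.072 min.
Tank 1: C₁ = C_in(1 − e^(−t/τ₁)). Tank 2 (τ₁ ≠ τ₂): C₂ = C_in[1 − (τ₁ e^(−t/τ₁) − τ₂ e^(−t/τ₂))/(τ₁ − τ₂)].
At t = 25.6: e^(−t/τ₁) = 0.45886, e^(−t/τ₂) = 0.099046.
C₂ = 0.980·[1 − (32.862·0.45886 − 11.072·0.099046)/(21.790)] = 0.980·0.35832 = 0.35115 g/L.

0.351 g/L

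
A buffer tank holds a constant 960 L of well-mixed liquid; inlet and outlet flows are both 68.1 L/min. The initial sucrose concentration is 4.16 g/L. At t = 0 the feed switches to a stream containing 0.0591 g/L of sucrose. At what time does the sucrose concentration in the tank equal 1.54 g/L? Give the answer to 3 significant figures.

Species balance on the tank: V dC/dt = Q(C_in − C), so τ = V/Q = 14.097 min.
C(t) = C_in + (C₀ − C_in) e^(−t/τ). Set C = 1.54 and solve for t:
e^(−t/τ) = (C − C_in)/(C₀ − C_in) = (1.54 − 0.0591)/(4.16 − 0.0591) = 0.36112
t = −τ ln(…) = 14.097 × 1.0186 = 14.359 min.

14.4 min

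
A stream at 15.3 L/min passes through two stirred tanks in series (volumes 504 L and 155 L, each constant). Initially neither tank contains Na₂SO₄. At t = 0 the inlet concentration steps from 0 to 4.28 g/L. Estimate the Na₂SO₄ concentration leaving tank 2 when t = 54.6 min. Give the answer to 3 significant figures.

Time constants: τᵢ = Vᵢ/Q for each well-mixed tank.
τ₁ = 504/15.3 = 32.941 min; τ₂ = 155/15.3 = 10.131 min.
Tank 1: C₁ = C_in(1 − e^(−t/τ₁)). Tank 2 (τ₁ ≠ τ₂): C₂ = C_in[1 − (τ₁ e^(−t/τ₁) − τ₂ e^(−t/τ₂))/(τ₁ − τ₂)].
At t = 54.6: e^(−t/τ₁) = 0.19061, e^(−t/τ₂) = 0.0045640.
C₂ = 4.28·[1 − (32.941·0.19061 − 10.131·0.0045640)/(22.810)] = 4.28·0.72676 = 3.1105 g/L.

3.11 g/L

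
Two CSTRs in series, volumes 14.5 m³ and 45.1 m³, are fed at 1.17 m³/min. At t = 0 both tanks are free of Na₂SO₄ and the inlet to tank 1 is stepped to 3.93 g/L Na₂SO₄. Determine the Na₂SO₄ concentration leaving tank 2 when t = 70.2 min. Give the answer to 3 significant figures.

Species balance on tank i: dCᵢ/dt = (Cᵢ₋₁ − Cᵢ)/τᵢ with τᵢ = Vᵢ/Q.
τ₁ = 14.5/1.17 = 12.393 min; τ₂ = 45.1/1.17 = 38.547 min.
Tank 1: C₁ = C_in(1 − e^(−t/τ₁)). Tank 2 (τ₁ ≠ τ₂): C₂ = C_in[1 − (τ₁ e^(−t/τ₁) − τ₂ e^(−t/τ₂))/(τ₁ − τ₂)].
At t = 70.2: e^(−t/τ₁) = 0.0034672, e^(−t/τ₂) = 0.16184.
C₂ = 3.93·[1 − (12.393·0.0034672 − 38.547·0.16184)/(-26.154)] = 3.93·0.76312 = 2.9990 g/L.

3.00 g/L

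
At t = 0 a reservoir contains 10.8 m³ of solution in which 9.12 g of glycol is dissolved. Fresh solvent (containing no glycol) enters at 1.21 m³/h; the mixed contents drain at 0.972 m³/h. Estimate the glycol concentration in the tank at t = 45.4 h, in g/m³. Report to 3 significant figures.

0.0249 g/m³

Let m(t) be the amount of glycol. Volume: V(t) = V₀ + (Q_in − Q_out) t = 10.8 + 0.23800 t; V(45.4) = 21.605 m³.
No glycol enters, so dm/dt = −Q_out · (m/V).
Separate: dm/m = −Q_out dt/V(t) ⇒ ln(m/m₀) = −(Q_out/(Q_in−Q_out)) ln(V/V₀).
m = m₀ (V₀/V)^(Q_out/(Q_in−Q_out)) = 9.12 × (10.8/21.605)^(4.0840) = 0.53722 g.
C = m/V = 0.53722/21.605 = 0.024865 g/m³.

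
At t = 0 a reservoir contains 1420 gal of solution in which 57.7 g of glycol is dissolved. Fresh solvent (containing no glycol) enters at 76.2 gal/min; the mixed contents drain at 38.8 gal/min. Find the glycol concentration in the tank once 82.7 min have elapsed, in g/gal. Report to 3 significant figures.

0.00385 g/gal

Let m(t) be the amount of glycol. Volume: V(t) = V₀ + (Q_in − Q_out) t = 1420 + 37.400 t; V(82.7) = 4513.0 gal.
Solute balance: dm/dt = 0 − Q_out C = −Q_out m/V(t).
Separate: dm/m = −Q_out dt/V(t) ⇒ ln(m/m₀) = −(Q_out/(Q_in−Q_out)) ln(V/V₀).
m = m₀ (V₀/V)^(Q_out/(Q_in−Q_out)) = 57.7 × (1420/4513.0)^(1.0374) = 17.386 g.
C = m/V = 17.386/4513.0 = 0.0038525 g/gal.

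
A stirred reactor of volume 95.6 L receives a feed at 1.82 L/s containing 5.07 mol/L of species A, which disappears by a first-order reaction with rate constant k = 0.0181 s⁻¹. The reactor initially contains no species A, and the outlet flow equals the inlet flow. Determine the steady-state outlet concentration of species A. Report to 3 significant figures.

2.60 mol/L

V dC/dt = Q(C_in − C) − k V C.
Steady state (dC/dt = 0): C_ss = Q C_in/(Q + kV) = C_in/(1 + kV/Q).
C_ss = 1.82·5.07/(1.82 + 0.0181·95.6) = 9.2274/3.5504 = 2.5990 mol/L.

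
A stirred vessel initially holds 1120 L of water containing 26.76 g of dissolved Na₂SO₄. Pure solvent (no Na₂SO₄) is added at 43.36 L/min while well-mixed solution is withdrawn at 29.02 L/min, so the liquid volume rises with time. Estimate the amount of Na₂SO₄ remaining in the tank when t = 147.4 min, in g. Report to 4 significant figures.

3.130 g

Let m(t) be the amount of Na₂SO₄. Volume: V(t) = V₀ + (Q_in − Q_out) t = 1120 + 14.3400 t; V(147.4) = 3233.72 L.
Species balance (pure solvent in): dm/dt = −Q_out · m/V(t).
Separate: dm/m = −Q_out dt/V(t) ⇒ ln(m/m₀) = −(Q_out/(Q_in−Q_out)) ln(V/V₀).
m = m₀ (V₀/V)^(Q_out/(Q_in−Q_out)) = 26.76 × (1120/3233.72)^(2.02371) = 3.13040 g.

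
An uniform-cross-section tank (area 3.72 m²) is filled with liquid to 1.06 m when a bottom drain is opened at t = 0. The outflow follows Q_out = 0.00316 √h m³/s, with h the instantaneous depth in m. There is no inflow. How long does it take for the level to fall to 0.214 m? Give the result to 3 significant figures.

1330 s

With no inflow, A dh/dt = −0.00316 √h.
Separate and integrate: 2(√h − √h₀) = −(0.00316/A) t.
t = 2A(√h₀ − √h)/0.00316 = 2·3.72·(√1.06 − √0.214)/0.00316
  = 7.4400 × (1.0296 − 0.46260) / 0.00316 = 1334.9 s.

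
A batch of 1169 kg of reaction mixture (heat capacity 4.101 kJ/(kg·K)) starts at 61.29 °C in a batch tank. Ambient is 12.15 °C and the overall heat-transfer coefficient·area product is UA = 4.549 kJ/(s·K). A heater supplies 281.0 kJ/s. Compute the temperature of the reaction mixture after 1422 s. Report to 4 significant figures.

70.64 °C

Lumped-capacitance energy balance: M c_p dT/dt = UA(T_amb − T) + Q̇.
dT/dt = (T_ss − T)/τ with T_ss = T_amb + Q̇/UA = 12.15 + 281.0/4.549 = 73.9218 °C, τ = M c_p/UA = 1169·4.101/4.549 = 1053.87 s.
T approaches T_ss exponentially: T(t) = T_ss + (T₀ − T_ss) e^(−t/τ).
T(1422) = 73.9218 + (-12.6318)·0.259420 = 70.6449 °C.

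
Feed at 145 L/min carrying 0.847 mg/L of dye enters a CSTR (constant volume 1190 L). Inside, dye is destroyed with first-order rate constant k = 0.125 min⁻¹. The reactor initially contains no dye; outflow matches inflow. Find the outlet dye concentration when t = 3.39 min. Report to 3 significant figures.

V dC/dt = Q(C_in − C) − k V C.
dC/dt = (Q/V) C_in − (Q/V + k) C; effective rate a = Q/V + k = 0.12185 + 0.125 = 0.24685 min⁻¹.
C_ss = Q C_in/(Q + kV) = 0.41809 mg/L; C(t) = C_ss + (C₀ − C_ss) e^(−a t).
C(3.39) = 0.41809 + (-0.41809)·e^(−0.24685·3.39) = 0.41809 + (-0.41809)·0.43309 = 0.23702 mg/L.

0.237 mg/L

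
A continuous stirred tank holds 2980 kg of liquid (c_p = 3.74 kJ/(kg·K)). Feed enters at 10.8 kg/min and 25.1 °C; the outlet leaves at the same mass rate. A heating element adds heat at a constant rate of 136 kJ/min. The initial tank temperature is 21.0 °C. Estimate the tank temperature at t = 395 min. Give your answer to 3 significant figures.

26.7 °C

Unsteady energy balance on the tank contents: M c_p dT/dt = ṁ c_p (T_in − T) + 136.
τ = M/ṁ = 275.93 min; T_ss = T_in + Q̇/(ṁ c_p) = 25.1 + 136/(10.8·3.74) = 28.467 °C.
This is linear first-order; T(t) = T_ss + (T₀ − T_ss) e^(−t/τ).
T(395) = 28.467 + (-7.4670)·e^(−395/275.93) = 28.467 + (-7.4670)·0.23894 = 26.683 °C.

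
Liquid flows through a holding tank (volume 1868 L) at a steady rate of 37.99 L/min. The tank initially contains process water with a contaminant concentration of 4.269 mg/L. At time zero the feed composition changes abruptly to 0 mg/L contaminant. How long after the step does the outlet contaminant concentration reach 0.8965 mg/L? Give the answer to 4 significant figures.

76.74 min

Species balance: V dC/dt = Q(C_in − C) ⇒ τ = V/Q = 49.1708 min.
C(t) = C_in + (C₀ − C_in) e^(−t/τ). Set C = 0.8965 and solve for t:
e^(−t/τ) = (C − C_in)/(C₀ − C_in) = (0.8965 − 0)/(4.269 − 0) = 0.210002
t = −τ ln(…) = 49.1708 × 1.56064 = 76.7378 min.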